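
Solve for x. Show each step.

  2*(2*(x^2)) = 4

Step 1. [2*(2*(x^2)) = 4] 2·(inner) — divide through by 2. So div: 2*(x^2) = 2.
Step 2. [2*(x^2) = 2] 2 out front; divide by 2. So div: x^2 = 1.
Step 3. [x^2 = 1] √ both sides: 1 ≥ 0 gives two branches. So sqrt: x = 1 or -1.

Answer: x ∈ {-1, 1}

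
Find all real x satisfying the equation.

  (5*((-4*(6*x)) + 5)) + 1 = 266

Step 1. [(5*((-4*(6*x)) + 5)) + 1 = 266] the outer +1 inverts by subtracting 1, so sub: 5*((-4*(6*x)) + 5) = 265.
Step 2. [5*((-4*(6*x)) + 5) = 265] 5 out front; divide by 5, so div: (-4*(6*x)) + 5 = 53.
Step 3. [(-4*(6*x)) + 5 = 53] +5 is outermost — subtract 5 both sides, so sub: -4*(6*x) = 48.
Step 4. [-4*(6*x) = 48] divide by the outer -4. So div: 6*x = -12.
Step 5. [6*x = -12] 6·(inner) — divide through by 6. So div: x = -2.

Answer: x ∈ {-2}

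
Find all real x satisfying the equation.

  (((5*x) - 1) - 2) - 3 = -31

Step 1. [(((5*x) - 1) - 2) - 3 = -31] -3 is outermost — add 3 both sides. So sub: ((5*x) - 1) - 2 = -28.
Step 2. [((5*x) - 1) - 2 = -28] peel the -2: add 2 from each side ⇒ sub: (5*x) - 1 = -26.
Step 3. [(5*x) - 1 = -26] 1 comes off first (add 1), so sub: 5*x = -25.
Step 4. [5*x = -25] divide by the outer 5, so div: x = -5.

Answer: x ∈ {-5}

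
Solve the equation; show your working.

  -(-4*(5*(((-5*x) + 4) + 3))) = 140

Step 1. [-(-4*(5*(((-5*x) + 4) + 3))) = 140] LHS negated; negate both sides. So neg: -4*(5*(((-5*x) + 4) + 3)) = -140.
Step 2. [-4*(5*(((-5*x) + 4) + 3)) = -140] -4·(inner) — divide through by -4 ⇒ div: 5*(((-5*x) + 4) + 3) = 35.
Step 3. [5*(((-5*x) + 4) + 3) = 35] divide by the outer 5. So div: ((-5*x) + 4) + 3 = 7.
Step 4. [((-5*x) + 4) + 3 = 7] subtract 3: x sits inside (… + 3). So sub: (-5*x) + 4 = 4.
Step 5. [(-5*x) + 4 = 4] 4 comes off first (subtract 4), so sub: -5*x = 0.
Step 6. [-5*x = 0] leading coefficient -5: divide by -5 ⇒ div: x = 0.

Answer: x ∈ {0}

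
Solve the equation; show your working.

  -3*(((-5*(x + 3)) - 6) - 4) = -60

Step 1. [-3*(((-5*(x + 3)) - 6) - 4) = -60] -3·(inner) — divide through by -3, so div: ((-5*(x + 3)) - 6) - 4 = 20.
Step 2. [((-5*(x + 3)) - 6) - 4 = 20] add 4: x sits inside (… - 4), so sub: (-5*(x + 3)) - 6 = 24.
Step 3. [(-5*(x + 3)) - 6 = 24] 6 comes off first (add 6). So sub: -5*(x + 3) = 30.
Step 4. [-5*(x + 3) = 30] LHS = -5·(…); ÷-5 both sides ⇒ div: x + 3 = -6.
Step 5. [x + 3 = -6] +3 is outermost — subtract 3 both sides, so sub: x = -9.

Answer: x ∈ {-9}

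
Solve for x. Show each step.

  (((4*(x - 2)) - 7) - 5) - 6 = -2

Step 1. [(((4*(x - 2)) - 7) - 5) - 6 = -2] the outer -6 inverts by adding 6. So sub: ((4*(x - 2)) - 7) - 5 = 4.
Step 2. [((4*(x - 2)) - 7) - 5 = 4] peel the -5: add 5 from each side ⇒ sub: (4*(x - 2)) - 7 = 9.
Step 3. [(4*(x - 2)) - 7 = 9] the outer -7 inverts by adding 7 ⇒ sub: 4*(x - 2) = 16.
Step 4. [4*(x - 2) = 16] 4 out front; divide by 4. So div: x - 2 = 4.
Step 5. [x - 2 = 4] -2 is outermost — add 2 both sides. So sub: x = 6.

Answer: x ∈ {6}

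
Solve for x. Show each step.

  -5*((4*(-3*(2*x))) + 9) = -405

Step 1. [-5*((4*(-3*(2*x))) + 9) = -405] divide by the outer -5. So div: (4*(-3*(2*x))) + 9 = 81.
Step 2. [(4*(-3*(2*x))) + 9 = 81] 9 comes off first (subtract 9), so sub: 4*(-3*(2*x)) = 72.
Step 3. [4*(-3*(2*x)) = 72] divide by the outer 4, so div: -3*(2*x) = 18.
Step 4. [-3*(2*x) = 18] -3·(inner) — divide through by -3 ⇒ div: 2*x = -6.
Step 5. [2*x = -6] LHS = 2·(…); ÷2 both sides ⇒ div: x = -3.

Answer: x ∈ {-3}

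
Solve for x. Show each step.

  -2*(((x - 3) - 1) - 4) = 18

Step 1. [-2*(((x - 3) - 1) - 4) = 18] -2·(inner) — divide through by -2, so div: ((x - 3) - 1) - 4 = -9.
Step 2. [((x - 3) - 1) - 4 = -9] add 4: x sits inside (… - 4). So sub: (x - 3) - 1 = -5.
Step 3. [(x - 3) - 1 = -5] 1 comes off first (add 1) ⇒ sub: x - 3 = -4.
Step 4. [x - 3 = -4] peel the -3: add 3 from each side, so sub: x = -1.

Answer: x ∈ {-1}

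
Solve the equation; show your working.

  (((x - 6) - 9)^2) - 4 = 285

Step 1. [(((x - 6) - 9)^2) - 4 = 285] peel the -4: add 4 from each side ⇒ sub: ((x - 6) - 9)^2 = 289.
Step 2. [((x - 6) - 9)^2 = 289] 289 ≥ 0, LHS is (·)² — take ±√, so sqrt: (x - 6) - 9 = 17 or -17.
Step 3. [(x - 6) - 9 = 17 or -17] -9 is outermost — add 9 both sides. So sub: x - 6 = 26 or -8.
Step 4. [x - 6 = 26 or -8] add 6: x sits inside (… - 6), so sub: x = 32 or -2.

Answer: x ∈ {-2, 32}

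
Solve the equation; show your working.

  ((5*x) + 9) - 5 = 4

Step 1. [((5*x) + 9) - 5 = 4] peel the -5: add 5 from each side ⇒ sub: (5*x) + 9 = 9.
Step 2. [(5*x) + 9 = 9] 9 comes off first (subtract 9). So sub: 5*x = 0.
Step 3. [5*x = 0] 5·(inner) — divide through by 5. So div: x = 0.

Answer: x ∈ {0}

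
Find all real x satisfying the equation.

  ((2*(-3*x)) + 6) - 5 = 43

Step 1. [((2*(-3*x)) + 6) - 5 = 43] 5 comes off first (add 5) ⇒ sub: (2*(-3*x)) + 6 = 48.
Step 2. [(2*(-3*x)) + 6 = 48] common factor 2 (LHS and 48) — divide through ⇒ factor: (-3*x) + 3 = 24.
Step 3. [(-3*x) + 3 = 24] 3 comes off first (subtract 3) ⇒ sub: -3*x = 21.
Step 4. [-3*x = 21] LHS = -3·(…); ÷-3 both sides. So div: x = -7.

Answer: x ∈ {-7}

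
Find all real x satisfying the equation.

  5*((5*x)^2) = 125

Step 1. [5*((5*x)^2) = 125] leading coefficient 5: divide by 5 ⇒ div: (5*x)^2 = 25.
Step 2. [(5*x)^2 = 25] √ both sides: 25 ≥ 0 gives two branches. So sqrt: 5*x = 5 or -5.
Step 3. [5*x = 5 or -5] divide by the outer 5, so div: x = 1 or -1.

Answer: x ∈ {-1, 1}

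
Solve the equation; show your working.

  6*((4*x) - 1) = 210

Step 1. [6*((4*x) - 1) = 210] 6·(inner) — divide through by 6, so div: (4*x) - 1 = 35.
Step 2. [(4*x) - 1 = 35] add 1: x sits inside (… - 1) ⇒ sub: 4*x = 36.
Step 3. [4*x = 36] 4·(inner) — divide through by 4, so div: x = 9.

Answer: x ∈ {9}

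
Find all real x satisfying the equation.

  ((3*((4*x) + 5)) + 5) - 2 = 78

Step 1. [((3*((4*x) + 5)) + 5) - 2 = 78] the outer -2 inverts by adding 2. So sub: (3*((4*x) + 5)) + 5 = 80.
Step 2. [(3*((4*x) + 5)) + 5 = 80] the outer +5 inverts by subtracting 5 ⇒ sub: 3*((4*x) + 5) = 75.
Step 3. [3*((4*x) + 5) = 75] leading coefficient 3: divide by 3 ⇒ div: (4*x) + 5 = 25.
Step 4. [(4*x) + 5 = 25] the outer +5 inverts by subtracting 5, so sub: 4*x = 20.
Step 5. [4*x = 20] 4 out front; divide by 4 ⇒ div: x = 5.

Answer: x ∈ {5}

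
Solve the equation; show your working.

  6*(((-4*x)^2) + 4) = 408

Step 1. [6*(((-4*x)^2) + 4) = 408] 6·(inner) — divide through by 6. So div: ((-4*x)^2) + 4 = 68.
Step 2. [((-4*x)^2) + 4 = 68] peel the +4: subtract 4 from each side. So sub: (-4*x)^2 = 64.
Step 3. [(-4*x)^2 = 64] LHS squared, RHS 64 ≥ 0: apply √ (±) ⇒ sqrt: -4*x = 8 or -8.
Step 4. [-4*x = 8 or -8] -4·(inner) — divide through by -4 ⇒ div: x = -2 or 2.

Answer: x ∈ {-2, 2}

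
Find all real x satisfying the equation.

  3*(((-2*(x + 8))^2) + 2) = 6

Step 1. [3*(((-2*(x + 8))^2) + 2) = 6] 3 out front; divide by 3, so div: ((-2*(x + 8))^2) + 2 = 2.
Step 2. [((-2*(x + 8))^2) + 2 = 2] 2 comes off first (subtract 2). So sub: (-2*(x + 8))^2 = 0.
Step 3. [(-2*(x + 8))^2 = 0] √ both sides: 0 ≥ 0 gives two branches, so sqrt: -2*(x + 8) = 0.
Step 4. [-2*(x + 8) = 0] LHS = -2·(…); ÷-2 both sides. So div: x + 8 = 0.
Step 5. [x + 8 = 0] the outer +8 inverts by subtracting 8 ⇒ sub: x = -8.

Answer: x ∈ {-8}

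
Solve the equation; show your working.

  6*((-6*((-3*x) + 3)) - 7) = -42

Step 1. [6*((-6*((-3*x) + 3)) - 7) = -42] 6·(inner) — divide through by 6 ⇒ div: (-6*((-3*x) + 3)) - 7 = -7.
Step 2. [(-6*((-3*x) + 3)) - 7 = -7] 7 comes off first (add 7), so sub: -6*((-3*x) + 3) = 0.
Step 3. [-6*((-3*x) + 3) = 0] LHS = -6·(…); ÷-6 both sides, so div: (-3*x) + 3 = 0.
Step 4. [(-3*x) + 3 = 0] peel the +3: subtract 3 from each side ⇒ sub: -3*x = -3.
Step 5. [-3*x = -3] LHS = -3·(…); ÷-3 both sides ⇒ div: x = 1.

Answer: x ∈ {1}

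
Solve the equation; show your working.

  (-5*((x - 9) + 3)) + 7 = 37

Step 1. [(-5*((x - 9) + 3)) + 7 = 37] +7 is outermost — subtract 7 both sides ⇒ sub: -5*((x - 9) + 3) = 30.
Step 2. [-5*((x - 9) + 3) = 30] -5·(inner) — divide through by -5 ⇒ div: (x - 9) + 3 = -6.
Step 3. [(x - 9) + 3 = -6] the outer +3 inverts by subtracting 3 ⇒ sub: x - 9 = -9.
Step 4. [x - 9 = -9] the outer -9 inverts by adding 9, so sub: x = 0.

Answer: x ∈ {0}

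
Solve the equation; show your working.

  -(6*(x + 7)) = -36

Step 1. [-(6*(x + 7)) = -36] leading − — multiply by −1 ⇒ neg: 6*(x + 7) = 36.
Step 2. [6*(x + 7) = 36] leading coefficient 6: divide by 6, so div: x + 7 = 6.
Step 3. [x + 7 = 6] peel the +7: subtract 7 from each side ⇒ sub: x = -1.

Answer: x ∈ {-1}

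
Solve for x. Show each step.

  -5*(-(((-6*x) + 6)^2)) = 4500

Step 1. [-5*(-(((-6*x) + 6)^2)) = 4500] LHS = -5·(…); ÷-5 both sides ⇒ div: -(((-6*x) + 6)^2) = -900.
Step 2. [-(((-6*x) + 6)^2) = -900] leading − — multiply by −1. So neg: ((-6*x) + 6)^2 = 900.
Step 3. [((-6*x) + 6)^2 = 900] √ both sides: 900 ≥ 0 gives two branches. So sqrt: (-6*x) + 6 = 30 or -30.
Step 4. [(-6*x) + 6 = 30 or -30] -6 divides every term; factor it out ⇒ factor: x - 1 = -5 or 5.
Step 5. [x - 1 = -5 or 5] peel the -1: add 1 from each side. So sub: x = -4 or 6.

Answer: x ∈ {-4, 6}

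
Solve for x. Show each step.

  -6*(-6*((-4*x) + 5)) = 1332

Step 1. [-6*(-6*((-4*x) + 5)) = 1332] -6·(inner) — divide through by -6 ⇒ div: -6*((-4*x) + 5) = -222.
Step 2. [-6*((-4*x) + 5) = -222] -6 out front; divide by -6, so div: (-4*x) + 5 = 37.
Step 3. [(-4*x) + 5 = 37] 5 comes off first (subtract 5), so sub: -4*x = 32.
Step 4. [-4*x = 32] LHS = -4·(…); ÷-4 both sides, so div: x = -8.

Answer: x ∈ {-8}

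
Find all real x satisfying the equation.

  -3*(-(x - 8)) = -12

Step 1. [-3*(-(x - 8)) = -12] -3·(inner) — divide through by -3 ⇒ div: -(x - 8) = 4.
Step 2. [-(x - 8) = 4] LHS negated; negate both sides, so neg: x - 8 = -4.
Step 3. [x - 8 = -4] the outer -8 inverts by adding 8. So sub: x = 4.

Answer: x ∈ {4}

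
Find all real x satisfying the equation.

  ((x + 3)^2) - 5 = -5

Step 1. [((x + 3)^2) - 5 = -5] -5 is outermost — add 5 both sides ⇒ sub: (x + 3)^2 = 0.
Step 2. [(x + 3)^2 = 0] 0 ≥ 0, LHS is (·)² — take ±√ ⇒ sqrt: x + 3 = 0.
Step 3. [x + 3 = 0] subtract 3: x sits inside (… + 3). So sub: x = -3.

Answer: x ∈ {-3}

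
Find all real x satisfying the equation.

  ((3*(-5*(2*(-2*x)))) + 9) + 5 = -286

Step 1. [((3*(-5*(2*(-2*x)))) + 9) + 5 = -286] +5 is outermost — subtract 5 both sides. So sub: (3*(-5*(2*(-2*x)))) + 9 = -291.
Step 2. [(3*(-5*(2*(-2*x)))) + 9 = -291] peel the +9: subtract 9 from each side ⇒ sub: 3*(-5*(2*(-2*x))) = -300.
Step 3. [3*(-5*(2*(-2*x))) = -300] leading coefficient 3: divide by 3. So div: -5*(2*(-2*x)) = -100.
Step 4. [-5*(2*(-2*x)) = -100] -5 out front; divide by -5 ⇒ div: 2*(-2*x) = 20.
Step 5. [2*(-2*x) = 20] divide by the outer 2, so div: -2*x = 10.
Step 6. [-2*x = 10] LHS = -2·(…); ÷-2 both sides ⇒ div: x = -5.

Answer: x ∈ {-5}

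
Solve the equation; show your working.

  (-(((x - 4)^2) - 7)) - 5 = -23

Step 1. [(-(((x - 4)^2) - 7)) - 5 = -23] the outer -5 inverts by adding 5 ⇒ sub: -(((x - 4)^2) - 7) = -18.
Step 2. [-(((x - 4)^2) - 7) = -18] flip signs both sides ⇒ neg: ((x - 4)^2) - 7 = 18.
Step 3. [((x - 4)^2) - 7 = 18] 7 comes off first (add 7), so sub: (x - 4)^2 = 25.
Step 4. [(x - 4)^2 = 25] √ both sides: 25 ≥ 0 gives two branches. So sqrt: x - 4 = 5 or -5.
Step 5. [x - 4 = 5 or -5] -4 is outermost — add 4 both sides ⇒ sub: x = 9 or -1.

Answer: x ∈ {-1, 9}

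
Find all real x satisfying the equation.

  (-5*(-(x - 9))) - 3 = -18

Step 1. [(-5*(-(x - 9))) - 3 = -18] -3 is outermost — add 3 both sides. So sub: -5*(-(x - 9)) = -15.
Step 2. [-5*(-(x - 9)) = -15] -5 out front; divide by -5, so div: -(x - 9) = 3.
Step 3. [-(x - 9) = 3] leading − — multiply by −1 ⇒ neg: x - 9 = -3.
Step 4. [x - 9 = -3] -9 is outermost — add 9 both sides, so sub: x = 6.

Answer: x ∈ {6}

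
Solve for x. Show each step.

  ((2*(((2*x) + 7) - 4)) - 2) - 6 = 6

Step 1. [((2*(((2*x) + 7) - 4)) - 2) - 6 = 6] -6 is outermost — add 6 both sides. So sub: (2*(((2*x) + 7) - 4)) - 2 = 12.
Step 2. [(2*(((2*x) + 7) - 4)) - 2 = 12] 2 divides every term; factor it out, so factor: (((2*x) + 7) - 4) - 1 = 6.
Step 3. [(((2*x) + 7) - 4) - 1 = 6] add 1: x sits inside (… - 1). So sub: ((2*x) + 7) - 4 = 7.
Step 4. [((2*x) + 7) - 4 = 7] peel the -4: add 4 from each side. So sub: (2*x) + 7 = 11.
Step 5. [(2*x) + 7 = 11] peel the +7: subtract 7 from each side ⇒ sub: 2*x = 4.
Step 6. [2*x = 4] 2·(inner) — divide through by 2 ⇒ div: x = 2.

Answer: x ∈ {2}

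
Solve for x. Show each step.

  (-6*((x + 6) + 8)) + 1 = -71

Step 1. [(-6*((x + 6) + 8)) + 1 = -71] the outer +1 inverts by subtracting 1 ⇒ sub: -6*((x + 6) + 8) = -72.
Step 2. [-6*((x + 6) + 8) = -72] divide by the outer -6, so div: (x + 6) + 8 = 12.
Step 3. [(x + 6) + 8 = 12] peel the +8: subtract 8 from each side ⇒ sub: x + 6 = 4.
Step 4. [x + 6 = 4] subtract 6: x sits inside (… + 6), so sub: x = -2.

Answer: x ∈ {-2}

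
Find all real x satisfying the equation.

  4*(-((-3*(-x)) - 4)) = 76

Step 1. [4*(-((-3*(-x)) - 4)) = 76] divide by the outer 4 ⇒ div: -((-3*(-x)) - 4) = 19.
Step 2. [-((-3*(-x)) - 4) = 19] flip signs both sides ⇒ neg: (-3*(-x)) - 4 = -19.
Step 3. [(-3*(-x)) - 4 = -19] add 4: x sits inside (… - 4) ⇒ sub: -3*(-x) = -15.
Step 4. [-3*(-x) = -15] LHS = -3·(…); ÷-3 both sides. So div: -x = 5.
Step 5. [-x = 5] LHS negated; negate both sides, so neg: x = -5.

Answer: x ∈ {-5}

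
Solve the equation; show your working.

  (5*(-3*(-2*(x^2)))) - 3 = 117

Step 1. [(5*(-3*(-2*(x^2)))) - 3 = 117] add 3: x sits inside (… - 3). So sub: 5*(-3*(-2*(x^2))) = 120.
Step 2. [5*(-3*(-2*(x^2))) = 120] divide by the outer 5 ⇒ div: -3*(-2*(x^2)) = 24.
Step 3. [-3*(-2*(x^2)) = 24] LHS = -3·(…); ÷-3 both sides ⇒ div: -2*(x^2) = -8.
Step 4. [-2*(x^2) = -8] -2·(inner) — divide through by -2, so div: x^2 = 4.
Step 5. [x^2 = 4] √ both sides: 4 ≥ 0 gives two branches, so sqrt: x = 2 or -2.

Answer: x ∈ {-2, 2}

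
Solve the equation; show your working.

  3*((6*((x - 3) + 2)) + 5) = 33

Step 1. [3*((6*((x - 3) + 2)) + 5) = 33] 3·(inner) — divide through by 3. So div: (6*((x - 3) + 2)) + 5 = 11.
Step 2. [(6*((x - 3) + 2)) + 5 = 11] 5 comes off first (subtract 5) ⇒ sub: 6*((x - 3) + 2) = 6.
Step 3. [6*((x - 3) + 2) = 6] divide by the outer 6, so div: (x - 3) + 2 = 1.
Step 4. [(x - 3) + 2 = 1] +2 is outermost — subtract 2 both sides. So sub: x - 3 = -1.
Step 5. [x - 3 = -1] -3 is outermost — add 3 both sides. So sub: x = 2.

Answer: x ∈ {2}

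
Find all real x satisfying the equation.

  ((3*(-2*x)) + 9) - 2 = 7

Step 1. [((3*(-2*x)) + 9) - 2 = 7] add 2: x sits inside (… - 2). So sub: (3*(-2*x)) + 9 = 9.
Step 2. [(3*(-2*x)) + 9 = 9] 3 divides every term; factor it out ⇒ factor: (-2*x) + 3 = 3.
Step 3. [(-2*x) + 3 = 3] +3 is outermost — subtract 3 both sides ⇒ sub: -2*x = 0.
Step 4. [-2*x = 0] -2 out front; divide by -2. So div: x = 0.

Answer: x ∈ {0}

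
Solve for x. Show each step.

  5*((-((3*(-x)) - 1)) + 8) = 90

Step 1. [5*((-((3*(-x)) - 1)) + 8) = 90] divide by the outer 5. So div: (-((3*(-x)) - 1)) + 8 = 18.
Step 2. [(-((3*(-x)) - 1)) + 8 = 18] peel the +8: subtract 8 from each side. So sub: -((3*(-x)) - 1) = 10.
Step 3. [-((3*(-x)) - 1) = 10] flip signs both sides ⇒ neg: (3*(-x)) - 1 = -10.
Step 4. [(3*(-x)) - 1 = -10] peel the -1: add 1 from each side ⇒ sub: 3*(-x) = -9.
Step 5. [3*(-x) = -9] LHS = 3·(…); ÷3 both sides. So div: -x = -3.
Step 6. [-x = -3] leading − — multiply by −1, so neg: x = 3.

Answer: x ∈ {3}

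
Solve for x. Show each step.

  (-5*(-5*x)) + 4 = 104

Step 1. [(-5*(-5*x)) + 4 = 104] 4 comes off first (subtract 4). So sub: -5*(-5*x) = 100.
Step 2. [-5*(-5*x) = 100] divide by the outer -5 ⇒ div: -5*x = -20.
Step 3. [-5*x = -20] LHS = -5·(…); ÷-5 both sides ⇒ div: x = 4.

Answer: x ∈ {4}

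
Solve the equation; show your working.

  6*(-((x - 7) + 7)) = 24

Step 1. [6*(-((x - 7) + 7)) = 24] leading coefficient 6: divide by 6 ⇒ div: -((x - 7) + 7) = 4.
Step 2. [-((x - 7) + 7) = 4] leading − — multiply by −1, so neg: (x - 7) + 7 = -4.
Step 3. [(x - 7) + 7 = -4] peel the +7: subtract 7 from each side, so sub: x - 7 = -11.
Step 4. [x - 7 = -11] peel the -7: add 7 from each side ⇒ sub: x = -4.

Answer: x ∈ {-4}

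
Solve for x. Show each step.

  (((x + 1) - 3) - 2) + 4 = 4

Step 1. [(((x + 1) - 3) - 2) + 4 = 4] +4 is outermost — subtract 4 both sides. So sub: ((x + 1) - 3) - 2 = 0.
Step 2. [((x + 1) - 3) - 2 = 0] the outer -2 inverts by adding 2, so sub: (x + 1) - 3 = 2.
Step 3. [(x + 1) - 3 = 2] add 3: x sits inside (… - 3) ⇒ sub: x + 1 = 5.
Step 4. [x + 1 = 5] +1 is outermost — subtract 1 both sides, so sub: x = 4.

Answer: x ∈ {4}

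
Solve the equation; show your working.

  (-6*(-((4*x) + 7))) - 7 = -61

Step 1. [(-6*(-((4*x) + 7))) - 7 = -61] peel the -7: add 7 from each side. So sub: -6*(-((4*x) + 7)) = -54.
Step 2. [-6*(-((4*x) + 7)) = -54] -6·(inner) — divide through by -6 ⇒ div: -((4*x) + 7) = 9.
Step 3. [-((4*x) + 7) = 9] LHS negated; negate both sides, so neg: (4*x) + 7 = -9.
Step 4. [(4*x) + 7 = -9] peel the +7: subtract 7 from each side, so sub: 4*x = -16.
Step 5. [4*x = -16] divide by the outer 4 ⇒ div: x = -4.

Answer: x ∈ {-4}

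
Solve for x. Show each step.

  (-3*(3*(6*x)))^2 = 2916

Step 1. [(-3*(3*(6*x)))^2 = 2916] 2916 ≥ 0, LHS is (·)² — take ±√ ⇒ sqrt: -3*(3*(6*x)) = 54 or -54.
Step 2. [-3*(3*(6*x)) = 54 or -54] leading coefficient -3: divide by -3 ⇒ div: 3*(6*x) = -18 or 18.
Step 3. [3*(6*x) = -18 or 18] leading coefficient 3: divide by 3 ⇒ div: 6*x = -6 or 6.
Step 4. [6*x = -6 or 6] LHS = 6·(…); ÷6 both sides. So div: x = -1 or 1.

Answer: x ∈ {-1, 1}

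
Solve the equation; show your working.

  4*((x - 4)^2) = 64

Step 1. [4*((x - 4)^2) = 64] divide by the outer 4, so div: (x - 4)^2 = 16.
Step 2. [(x - 4)^2 = 16] √ both sides: 16 ≥ 0 gives two branches, so sqrt: x - 4 = 4 or -4.
Step 3. [x - 4 = 4 or -4] the outer -4 inverts by adding 4, so sub: x = 8 or 0.

Answer: x ∈ {0, 8}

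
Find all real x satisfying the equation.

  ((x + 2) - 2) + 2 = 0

Step 1. [((x + 2) - 2) + 2 = 0] the outer +2 inverts by subtracting 2, so sub: (x + 2) - 2 = -2.
Step 2. [(x + 2) - 2 = -2] the outer -2 inverts by adding 2. So sub: x + 2 = 0.
Step 3. [x + 2 = 0] 2 comes off first (subtract 2), so sub: x = -2.

Answer: x ∈ {-2}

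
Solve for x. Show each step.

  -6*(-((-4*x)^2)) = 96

Step 1. [-6*(-((-4*x)^2)) = 96] LHS = -6·(…); ÷-6 both sides ⇒ div: -((-4*x)^2) = -16.
Step 2. [-((-4*x)^2) = -16] flip signs both sides ⇒ neg: (-4*x)^2 = 16.
Step 3. [(-4*x)^2 = 16] √ both sides: 16 ≥ 0 gives two branches, so sqrt: -4*x = 4 or -4.
Step 4. [-4*x = 4 or -4] leading coefficient -4: divide by -4. So div: x = -1 or 1.

Answer: x ∈ {-1, 1}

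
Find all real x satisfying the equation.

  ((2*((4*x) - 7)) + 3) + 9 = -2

Step 1. [((2*((4*x) - 7)) + 3) + 9 = -2] +9 is outermost — subtract 9 both sides. So sub: (2*((4*x) - 7)) + 3 = -11.
Step 2. [(2*((4*x) - 7)) + 3 = -11] the outer +3 inverts by subtracting 3 ⇒ sub: 2*((4*x) - 7) = -14.
Step 3. [2*((4*x) - 7) = -14] 2·(inner) — divide through by 2. So div: (4*x) - 7 = -7.
Step 4. [(4*x) - 7 = -7] the outer -7 inverts by adding 7. So sub: 4*x = 0.
Step 5. [4*x = 0] 4 out front; divide by 4, so div: x = 0.

Answer: x ∈ {0}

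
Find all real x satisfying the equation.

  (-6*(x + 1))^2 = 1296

Step 1. [(-6*(x + 1))^2 = 1296] LHS squared, RHS 1296 ≥ 0: apply √ (±), so sqrt: -6*(x + 1) = 36 or -36.
Step 2. [-6*(x + 1) = 36 or -36] LHS = -6·(…); ÷-6 both sides ⇒ div: x + 1 = -6 or 6.
Step 3. [x + 1 = -6 or 6] 1 comes off first (subtract 1). So sub: x = -7 or 5.

Answer: x ∈ {-7, 5}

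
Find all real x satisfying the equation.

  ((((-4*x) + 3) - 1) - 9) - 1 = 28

Step 1. [((((-4*x) + 3) - 1) - 9) - 1 = 28] the outer -1 inverts by adding 1. So sub: (((-4*x) + 3) - 1) - 9 = 29.
Step 2. [(((-4*x) + 3) - 1) - 9 = 29] 9 comes off first (add 9), so sub: ((-4*x) + 3) - 1 = 38.
Step 3. [((-4*x) + 3) - 1 = 38] the outer -1 inverts by adding 1 ⇒ sub: (-4*x) + 3 = 39.
Step 4. [(-4*x) + 3 = 39] the outer +3 inverts by subtracting 3, so sub: -4*x = 36.
Step 5. [-4*x = 36] divide by the outer -4 ⇒ div: x = -9.

Answer: x ∈ {-9}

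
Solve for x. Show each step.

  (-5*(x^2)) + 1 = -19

Step 1. [(-5*(x^2)) + 1 = -19] 1 comes off first (subtract 1) ⇒ sub: -5*(x^2) = -20.
Step 2. [-5*(x^2) = -20] -5·(inner) — divide through by -5 ⇒ div: x^2 = 4.
Step 3. [x^2 = 4] √ both sides: 4 ≥ 0 gives two branches. So sqrt: x = 2 or -2.

Answer: x ∈ {-2, 2}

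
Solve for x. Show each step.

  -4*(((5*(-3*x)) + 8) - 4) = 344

Step 1. [-4*(((5*(-3*x)) + 8) - 4) = 344] leading coefficient -4: divide by -4. So div: ((5*(-3*x)) + 8) - 4 = -86.
Step 2. [((5*(-3*x)) + 8) - 4 = -86] peel the -4: add 4 from each side ⇒ sub: (5*(-3*x)) + 8 = -82.
Step 3. [(5*(-3*x)) + 8 = -82] the outer +8 inverts by subtracting 8, so sub: 5*(-3*x) = -90.
Step 4. [5*(-3*x) = -90] 5·(inner) — divide through by 5. So div: -3*x = -18.
Step 5. [-3*x = -18] leading coefficient -3: divide by -3 ⇒ div: x = 6.

Answer: x ∈ {6}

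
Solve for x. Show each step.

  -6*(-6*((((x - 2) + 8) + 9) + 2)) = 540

Step 1. [-6*(-6*((((x - 2) + 8) + 9) + 2)) = 540] divide by the outer -6 ⇒ div: -6*((((x - 2) + 8) + 9) + 2) = -90.
Step 2. [-6*((((x - 2) + 8) + 9) + 2) = -90] leading coefficient -6: divide by -6. So div: (((x - 2) + 8) + 9) + 2 = 15.
Step 3. [(((x - 2) + 8) + 9) + 2 = 15] subtract 2: x sits inside (… + 2) ⇒ sub: ((x - 2) + 8) + 9 = 13.
Step 4. [((x - 2) + 8) + 9 = 13] 9 comes off first (subtract 9). So sub: (x - 2) + 8 = 4.
Step 5. [(x - 2) + 8 = 4] 8 comes off first (subtract 8) ⇒ sub: x - 2 = -4.
Step 6. [x - 2 = -4] -2 is outermost — add 2 both sides ⇒ sub: x = -2.

Answer: x ∈ {-2}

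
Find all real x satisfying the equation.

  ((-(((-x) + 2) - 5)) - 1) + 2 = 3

Step 1. [((-(((-x) + 2) - 5)) - 1) + 2 = 3] the outer +2 inverts by subtracting 2 ⇒ sub: (-(((-x) + 2) - 5)) - 1 = 1.
Step 2. [(-(((-x) + 2) - 5)) - 1 = 1] add 1: x sits inside (… - 1). So sub: -(((-x) + 2) - 5) = 2.
Step 3. [-(((-x) + 2) - 5) = 2] leading − — multiply by −1. So neg: ((-x) + 2) - 5 = -2.
Step 4. [((-x) + 2) - 5 = -2] add 5: x sits inside (… - 5). So sub: (-x) + 2 = 3.
Step 5. [(-x) + 2 = 3] 2 comes off first (subtract 2), so sub: -x = 1.
Step 6. [-x = 1] flip signs both sides, so neg: x = -1.

Answer: x ∈ {-1}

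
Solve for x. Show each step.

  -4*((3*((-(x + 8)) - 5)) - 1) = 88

Step 1. [-4*((3*((-(x + 8)) - 5)) - 1) = 88] divide by the outer -4. So div: (3*((-(x + 8)) - 5)) - 1 = -22.
Step 2. [(3*((-(x + 8)) - 5)) - 1 = -22] the outer -1 inverts by adding 1 ⇒ sub: 3*((-(x + 8)) - 5) = -21.
Step 3. [3*((-(x + 8)) - 5) = -21] leading coefficient 3: divide by 3 ⇒ div: (-(x + 8)) - 5 = -7.
Step 4. [(-(x + 8)) - 5 = -7] add 5: x sits inside (… - 5) ⇒ sub: -(x + 8) = -2.
Step 5. [-(x + 8) = -2] flip signs both sides, so neg: x + 8 = 2.
Step 6. [x + 8 = 2] +8 is outermost — subtract 8 both sides, so sub: x = -6.

Answer: x ∈ {-6}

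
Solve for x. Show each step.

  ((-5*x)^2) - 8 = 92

Step 1. [((-5*x)^2) - 8 = 92] the outer -8 inverts by adding 8 ⇒ sub: (-5*x)^2 = 100.
Step 2. [(-5*x)^2 = 100] LHS squared, RHS 100 ≥ 0: apply √ (±). So sqrt: -5*x = 10 or -10.
Step 3. [-5*x = 10 or -10] divide by the outer -5. So div: x = -2 or 2.

Answer: x ∈ {-2, 2}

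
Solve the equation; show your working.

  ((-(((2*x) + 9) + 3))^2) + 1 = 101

Step 1. [((-(((2*x) + 9) + 3))^2) + 1 = 101] subtract 1: x sits inside (… + 1) ⇒ sub: (-(((2*x) + 9) + 3))^2 = 100.
Step 2. [(-(((2*x) + 9) + 3))^2 = 100] LHS squared, RHS 100 ≥ 0: apply √ (±). So sqrt: -(((2*x) + 9) + 3) = 10 or -10.
Step 3. [-(((2*x) + 9) + 3) = 10 or -10] leading − — multiply by −1. So neg: ((2*x) + 9) + 3 = -10 or 10.
Step 4. [((2*x) + 9) + 3 = -10 or 10] 3 comes off first (subtract 3) ⇒ sub: (2*x) + 9 = -13 or 7.
Step 5. [(2*x) + 9 = -13 or 7] +9 is outermost — subtract 9 both sides ⇒ sub: 2*x = -22 or -2.
Step 6. [2*x = -22 or -2] LHS = 2·(…); ÷2 both sides ⇒ div: x = -11 or -1.

Answer: x ∈ {-11, -1}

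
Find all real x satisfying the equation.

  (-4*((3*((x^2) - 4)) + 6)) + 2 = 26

Step 1. [(-4*((3*((x^2) - 4)) + 6)) + 2 = 26] +2 is outermost — subtract 2 both sides. So sub: -4*((3*((x^2) - 4)) + 6) = 24.
Step 2. [-4*((3*((x^2) - 4)) + 6) = 24] divide by the outer -4, so div: (3*((x^2) - 4)) + 6 = -6.
Step 3. [(3*((x^2) - 4)) + 6 = -6] 3 divides every term; factor it out. So factor: ((x^2) - 4) + 2 = -2.
Step 4. [((x^2) - 4) + 2 = -2] 2 comes off first (subtract 2) ⇒ sub: (x^2) - 4 = -4.
Step 5. [(x^2) - 4 = -4] 4 comes off first (add 4) ⇒ sub: x^2 = 0.
Step 6. [x^2 = 0] LHS squared, RHS 0 ≥ 0: apply √ (±) ⇒ sqrt: x = 0.

Answer: x ∈ {0}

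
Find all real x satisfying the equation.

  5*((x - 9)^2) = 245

Step 1. [5*((x - 9)^2) = 245] LHS = 5·(…); ÷5 both sides. So div: (x - 9)^2 = 49.
Step 2. [(x - 9)^2 = 49] LHS squared, RHS 49 ≥ 0: apply √ (±). So sqrt: x - 9 = 7 or -7.
Step 3. [x - 9 = 7 or -7] the outer -9 inverts by adding 9. So sub: x = 16 or 2.

Answer: x ∈ {2, 16}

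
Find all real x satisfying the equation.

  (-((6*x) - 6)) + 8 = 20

Step 1. [(-((6*x) - 6)) + 8 = 20] subtract 8: x sits inside (… + 8) ⇒ sub: -((6*x) - 6) = 12.
Step 2. [-((6*x) - 6) = 12] leading − — multiply by −1 ⇒ neg: (6*x) - 6 = -12.
Step 3. [(6*x) - 6 = -12] common factor 6 (LHS and -12) — divide through, so factor: x - 1 = -2.
Step 4. [x - 1 = -2] peel the -1: add 1 from each side ⇒ sub: x = -1.

Answer: x ∈ {-1}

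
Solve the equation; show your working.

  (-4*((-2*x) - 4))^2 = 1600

Step 1. [(-4*((-2*x) - 4))^2 = 1600] √ both sides: 1600 ≥ 0 gives two branches. So sqrt: -4*((-2*x) - 4) = 40 or -40.
Step 2. [-4*((-2*x) - 4) = 40 or -40] -4 out front; divide by -4. So div: (-2*x) - 4 = -10 or 10.
Step 3. [(-2*x) - 4 = -10 or 10] the outer -4 inverts by adding 4 ⇒ sub: -2*x = -6 or 14.
Step 4. [-2*x = -6 or 14] divide by the outer -2, so div: x = 3 or -7.

Answer: x ∈ {-7, 3}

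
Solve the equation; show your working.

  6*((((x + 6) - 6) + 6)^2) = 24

Step 1. [6*((((x + 6) - 6) + 6)^2) = 24] 6·(inner) — divide through by 6. So div: (((x + 6) - 6) + 6)^2 = 4.
Step 2. [(((x + 6) - 6) + 6)^2 = 4] 4 ≥ 0, LHS is (·)² — take ±√, so sqrt: ((x + 6) - 6) + 6 = 2 or -2.
Step 3. [((x + 6) - 6) + 6 = 2 or -2] the outer +6 inverts by subtracting 6 ⇒ sub: (x + 6) - 6 = -4 or -8.
Step 4. [(x + 6) - 6 = -4 or -8] add 6: x sits inside (… - 6) ⇒ sub: x + 6 = 2 or -2.
Step 5. [x + 6 = 2 or -2] the outer +6 inverts by subtracting 6 ⇒ sub: x = -4 or -8.

Answer: x ∈ {-8, -4}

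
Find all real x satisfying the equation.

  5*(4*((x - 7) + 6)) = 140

Step 1. [5*(4*((x - 7) + 6)) = 140] 5·(inner) — divide through by 5, so div: 4*((x - 7) + 6) = 28.
Step 2. [4*((x - 7) + 6) = 28] LHS = 4·(…); ÷4 both sides. So div: (x - 7) + 6 = 7.
Step 3. [(x - 7) + 6 = 7] subtract 6: x sits inside (… + 6). So sub: x - 7 = 1.
Step 4. [x - 7 = 1] the outer -7 inverts by adding 7 ⇒ sub: x = 8.

Answer: x ∈ {8}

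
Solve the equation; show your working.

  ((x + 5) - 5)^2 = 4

Step 1. [((x + 5) - 5)^2 = 4] LHS squared, RHS 4 ≥ 0: apply √ (±). So sqrt: (x + 5) - 5 = 2 or -2.
Step 2. [(x + 5) - 5 = 2 or -2] add 5: x sits inside (… - 5), so sub: x + 5 = 7 or 3.
Step 3. [x + 5 = 7 or 3] subtract 5: x sits inside (… + 5), so sub: x = 2 or -2.

Answer: x ∈ {-2, 2}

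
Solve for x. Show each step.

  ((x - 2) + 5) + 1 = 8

Step 1. [((x - 2) + 5) + 1 = 8] the outer +1 inverts by subtracting 1. So sub: (x - 2) + 5 = 7.
Step 2. [(x - 2) + 5 = 7] subtract 5: x sits inside (… + 5). So sub: x - 2 = 2.
Step 3. [x - 2 = 2] -2 is outermost — add 2 both sides, so sub: x = 4.

Answer: x ∈ {4}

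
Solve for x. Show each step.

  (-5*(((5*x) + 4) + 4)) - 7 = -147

Step 1. [(-5*(((5*x) + 4) + 4)) - 7 = -147] add 7: x sits inside (… - 7), so sub: -5*(((5*x) + 4) + 4) = -140.
Step 2. [-5*(((5*x) + 4) + 4) = -140] leading coefficient -5: divide by -5. So div: ((5*x) + 4) + 4 = 28.
Step 3. [((5*x) + 4) + 4 = 28] subtract 4: x sits inside (… + 4) ⇒ sub: (5*x) + 4 = 24.
Step 4. [(5*x) + 4 = 24] peel the +4: subtract 4 from each side, so sub: 5*x = 20.
Step 5. [5*x = 20] LHS = 5·(…); ÷5 both sides. So div: x = 4.

Answer: x ∈ {4}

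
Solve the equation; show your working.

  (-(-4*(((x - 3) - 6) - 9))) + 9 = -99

Step 1. [(-(-4*(((x - 3) - 6) - 9))) + 9 = -99] subtract 9: x sits inside (… + 9), so sub: -(-4*(((x - 3) - 6) - 9)) = -108.
Step 2. [-(-4*(((x - 3) - 6) - 9)) = -108] leading − — multiply by −1 ⇒ neg: -4*(((x - 3) - 6) - 9) = 108.
Step 3. [-4*(((x - 3) - 6) - 9) = 108] leading coefficient -4: divide by -4. So div: ((x - 3) - 6) - 9 = -27.
Step 4. [((x - 3) - 6) - 9 = -27] -9 is outermost — add 9 both sides ⇒ sub: (x - 3) - 6 = -18.
Step 5. [(x - 3) - 6 = -18] peel the -6: add 6 from each side. So sub: x - 3 = -12.
Step 6. [x - 3 = -12] 3 comes off first (add 3) ⇒ sub: x = -9.

Answer: x ∈ {-9}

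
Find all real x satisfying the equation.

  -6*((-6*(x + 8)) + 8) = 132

Step 1. [-6*((-6*(x + 8)) + 8) = 132] divide by the outer -6, so div: (-6*(x + 8)) + 8 = -22.
Step 2. [(-6*(x + 8)) + 8 = -22] the outer +8 inverts by subtracting 8, so sub: -6*(x + 8) = -30.
Step 3. [-6*(x + 8) = -30] -6·(inner) — divide through by -6. So div: x + 8 = 5.
Step 4. [x + 8 = 5] 8 comes off first (subtract 8). So sub: x = -3.

Answer: x ∈ {-3}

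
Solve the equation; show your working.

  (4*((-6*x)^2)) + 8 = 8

Step 1. [(4*((-6*x)^2)) + 8 = 8] peel the +8: subtract 8 from each side. So sub: 4*((-6*x)^2) = 0.
Step 2. [4*((-6*x)^2) = 0] divide by the outer 4. So div: (-6*x)^2 = 0.
Step 3. [(-6*x)^2 = 0] √ both sides: 0 ≥ 0 gives two branches. So sqrt: -6*x = 0.
Step 4. [-6*x = 0] divide by the outer -6, so div: x = 0.

Answer: x ∈ {0}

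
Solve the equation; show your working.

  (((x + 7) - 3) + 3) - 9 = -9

Step 1. [(((x + 7) - 3) + 3) - 9 = -9] -9 is outermost — add 9 both sides, so sub: ((x + 7) - 3) + 3 = 0.
Step 2. [((x + 7) - 3) + 3 = 0] +3 is outermost — subtract 3 both sides, so sub: (x + 7) - 3 = -3.
Step 3. [(x + 7) - 3 = -3] 3 comes off first (add 3), so sub: x + 7 = 0.
Step 4. [x + 7 = 0] 7 comes off first (subtract 7). So sub: x = -7.

Answer: x ∈ {-7}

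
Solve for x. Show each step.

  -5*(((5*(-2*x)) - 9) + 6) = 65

Step 1. [-5*(((5*(-2*x)) - 9) + 6) = 65] -5 out front; divide by -5 ⇒ div: ((5*(-2*x)) - 9) + 6 = -13.
Step 2. [((5*(-2*x)) - 9) + 6 = -13] +6 is outermost — subtract 6 both sides. So sub: (5*(-2*x)) - 9 = -19.
Step 3. [(5*(-2*x)) - 9 = -19] the outer -9 inverts by adding 9. So sub: 5*(-2*x) = -10.
Step 4. [5*(-2*x) = -10] 5·(inner) — divide through by 5 ⇒ div: -2*x = -2.
Step 5. [-2*x = -2] divide by the outer -2, so div: x = 1.

Answer: x ∈ {1}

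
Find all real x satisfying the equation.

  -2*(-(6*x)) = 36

Step 1. [-2*(-(6*x)) = 36] LHS = -2·(…); ÷-2 both sides ⇒ div: -(6*x) = -18.
Step 2. [-(6*x) = -18] leading − — multiply by −1 ⇒ neg: 6*x = 18.
Step 3. [6*x = 18] 6 out front; divide by 6, so div: x = 3.

Answer: x ∈ {3}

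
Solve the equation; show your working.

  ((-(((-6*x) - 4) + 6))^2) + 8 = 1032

Step 1. [((-(((-6*x) - 4) + 6))^2) + 8 = 1032] the outer +8 inverts by subtracting 8, so sub: (-(((-6*x) - 4) + 6))^2 = 1024.
Step 2. [(-(((-6*x) - 4) + 6))^2 = 1024] √ both sides: 1024 ≥ 0 gives two branches, so sqrt: -(((-6*x) - 4) + 6) = 32 or -32.
Step 3. [-(((-6*x) - 4) + 6) = 32 or -32] flip signs both sides, so neg: ((-6*x) - 4) + 6 = -32 or 32.
Step 4. [((-6*x) - 4) + 6 = -32 or 32] the outer +6 inverts by subtracting 6. So sub: (-6*x) - 4 = -38 or 26.
Step 5. [(-6*x) - 4 = -38 or 26] the outer -4 inverts by adding 4 ⇒ sub: -6*x = -34 or 30.
Step 6. [-6*x = -34 or 30] -6·(inner) — divide through by -6, so div: x = 17/3 or -5.

Answer: x ∈ {-5, 17/3}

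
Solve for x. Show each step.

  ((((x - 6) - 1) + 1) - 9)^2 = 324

Step 1. [((((x - 6) - 1) + 1) - 9)^2 = 324] 324 ≥ 0, LHS is (·)² — take ±√ ⇒ sqrt: (((x - 6) - 1) + 1) - 9 = 18 or -18.
Step 2. [(((x - 6) - 1) + 1) - 9 = 18 or -18] the outer -9 inverts by adding 9 ⇒ sub: ((x - 6) - 1) + 1 = 27 or -9.
Step 3. [((x - 6) - 1) + 1 = 27 or -9] the outer +1 inverts by subtracting 1. So sub: (x - 6) - 1 = 26 or -10.
Step 4. [(x - 6) - 1 = 26 or -10] -1 is outermost — add 1 both sides ⇒ sub: x - 6 = 27 or -9.
Step 5. [x - 6 = 27 or -9] -6 is outermost — add 6 both sides, so sub: x = 33 or -3.

Answer: x ∈ {-3, 33}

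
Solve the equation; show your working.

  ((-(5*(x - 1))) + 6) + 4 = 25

Step 1. [((-(5*(x - 1))) + 6) + 4 = 25] 4 comes off first (subtract 4). So sub: (-(5*(x - 1))) + 6 = 21.
Step 2. [(-(5*(x - 1))) + 6 = 21] 6 comes off first (subtract 6) ⇒ sub: -(5*(x - 1)) = 15.
Step 3. [-(5*(x - 1)) = 15] flip signs both sides ⇒ neg: 5*(x - 1) = -15.
Step 4. [5*(x - 1) = -15] 5·(inner) — divide through by 5, so div: x - 1 = -3.
Step 5. [x - 1 = -3] -1 is outermost — add 1 both sides ⇒ sub: x = -2.

Answer: x ∈ {-2}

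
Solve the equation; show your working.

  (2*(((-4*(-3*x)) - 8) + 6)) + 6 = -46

Step 1. [(2*(((-4*(-3*x)) - 8) + 6)) + 6 = -46] common factor 2 (LHS and -46) — divide through, so factor: (((-4*(-3*x)) - 8) + 6) + 3 = -23.
Step 2. [(((-4*(-3*x)) - 8) + 6) + 3 = -23] subtract 3: x sits inside (… + 3), so sub: ((-4*(-3*x)) - 8) + 6 = -26.
Step 3. [((-4*(-3*x)) - 8) + 6 = -26] subtract 6: x sits inside (… + 6). So sub: (-4*(-3*x)) - 8 = -32.
Step 4. [(-4*(-3*x)) - 8 = -32] -4 divides every term; factor it out, so factor: (-3*x) + 2 = 8.
Step 5. [(-3*x) + 2 = 8] subtract 2: x sits inside (… + 2). So sub: -3*x = 6.
Step 6. [-3*x = 6] divide by the outer -3 ⇒ div: x = -2.

Answer: x ∈ {-2}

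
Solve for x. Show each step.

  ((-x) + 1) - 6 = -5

Step 1. [((-x) + 1) - 6 = -5] -6 is outermost — add 6 both sides, so sub: (-x) + 1 = 1.
Step 2. [(-x) + 1 = 1] peel the +1: subtract 1 from each side ⇒ sub: -x = 0.
Step 3. [-x = 0] leading − — multiply by −1. So neg: x = 0.

Answer: x ∈ {0}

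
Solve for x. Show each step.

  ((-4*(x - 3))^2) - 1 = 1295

Step 1. [((-4*(x - 3))^2) - 1 = 1295] -1 is outermost — add 1 both sides. So sub: (-4*(x - 3))^2 = 1296.
Step 2. [(-4*(x - 3))^2 = 1296] 1296 ≥ 0, LHS is (·)² — take ±√ ⇒ sqrt: -4*(x - 3) = 36 or -36.
Step 3. [-4*(x - 3) = 36 or -36] -4·(inner) — divide through by -4 ⇒ div: x - 3 = -9 or 9.
Step 4. [x - 3 = -9 or 9] the outer -3 inverts by adding 3 ⇒ sub: x = -6 or 12.

Answer: x ∈ {-6, 12}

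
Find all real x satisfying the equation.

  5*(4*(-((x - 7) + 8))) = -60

Step 1. [5*(4*(-((x - 7) + 8))) = -60] LHS = 5·(…); ÷5 both sides. So div: 4*(-((x - 7) + 8)) = -12.
Step 2. [4*(-((x - 7) + 8)) = -12] 4 out front; divide by 4, so div: -((x - 7) + 8) = -3.
Step 3. [-((x - 7) + 8) = -3] flip signs both sides ⇒ neg: (x - 7) + 8 = 3.
Step 4. [(x - 7) + 8 = 3] 8 comes off first (subtract 8), so sub: x - 7 = -5.
Step 5. [x - 7 = -5] add 7: x sits inside (… - 7) ⇒ sub: x = 2.

Answer: x ∈ {2}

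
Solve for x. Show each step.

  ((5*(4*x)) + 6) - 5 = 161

Step 1. [((5*(4*x)) + 6) - 5 = 161] peel the -5: add 5 from each side, so sub: (5*(4*x)) + 6 = 166.
Step 2. [(5*(4*x)) + 6 = 166] subtract 6: x sits inside (… + 6). So sub: 5*(4*x) = 160.
Step 3. [5*(4*x) = 160] 5·(inner) — divide through by 5. So div: 4*x = 32.
Step 4. [4*x = 32] divide by the outer 4 ⇒ div: x = 8.

Answer: x ∈ {8}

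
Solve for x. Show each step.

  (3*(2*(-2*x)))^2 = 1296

Step 1. [(3*(2*(-2*x)))^2 = 1296] LHS squared, RHS 1296 ≥ 0: apply √ (±), so sqrt: 3*(2*(-2*x)) = 36 or -36.
Step 2. [3*(2*(-2*x)) = 36 or -36] divide by the outer 3 ⇒ div: 2*(-2*x) = 12 or -12.
Step 3. [2*(-2*x) = 12 or -12] LHS = 2·(…); ÷2 both sides, so div: -2*x = 6 or -6.
Step 4. [-2*x = 6 or -6] leading coefficient -2: divide by -2 ⇒ div: x = -3 or 3.

Answer: x ∈ {-3, 3}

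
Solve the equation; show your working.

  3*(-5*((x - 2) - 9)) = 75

Step 1. [3*(-5*((x - 2) - 9)) = 75] leading coefficient 3: divide by 3, so div: -5*((x - 2) - 9) = 25.
Step 2. [-5*((x - 2) - 9) = 25] -5 out front; divide by -5 ⇒ div: (x - 2) - 9 = -5.
Step 3. [(x - 2) - 9 = -5] 9 comes off first (add 9) ⇒ sub: x - 2 = 4.
Step 4. [x - 2 = 4] -2 is outermost — add 2 both sides. So sub: x = 6.

Answer: x ∈ {6}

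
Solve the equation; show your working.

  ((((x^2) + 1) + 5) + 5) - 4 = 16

Step 1. [((((x^2) + 1) + 5) + 5) - 4 = 16] the outer -4 inverts by adding 4. So sub: (((x^2) + 1) + 5) + 5 = 20.
Step 2. [(((x^2) + 1) + 5) + 5 = 20] +5 is outermost — subtract 5 both sides. So sub: ((x^2) + 1) + 5 = 15.
Step 3. [((x^2) + 1) + 5 = 15] +5 is outermost — subtract 5 both sides, so sub: (x^2) + 1 = 10.
Step 4. [(x^2) + 1 = 10] 1 comes off first (subtract 1). So sub: x^2 = 9.
Step 5. [x^2 = 9] LHS squared, RHS 9 ≥ 0: apply √ (±). So sqrt: x = 3 or -3.

Answer: x ∈ {-3, 3}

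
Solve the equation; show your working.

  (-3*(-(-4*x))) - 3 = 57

Step 1. [(-3*(-(-4*x))) - 3 = 57] add 3: x sits inside (… - 3). So sub: -3*(-(-4*x)) = 60.
Step 2. [-3*(-(-4*x)) = 60] divide by the outer -3. So div: -(-4*x) = -20.
Step 3. [-(-4*x) = -20] LHS negated; negate both sides, so neg: -4*x = 20.
Step 4. [-4*x = 20] -4 out front; divide by -4, so div: x = -5.

Answer: x ∈ {-5}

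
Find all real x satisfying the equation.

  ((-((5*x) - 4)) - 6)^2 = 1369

Step 1. [((-((5*x) - 4)) - 6)^2 = 1369] 1369 ≥ 0, LHS is (·)² — take ±√ ⇒ sqrt: (-((5*x) - 4)) - 6 = 37 or -37.
Step 2. [(-((5*x) - 4)) - 6 = 37 or -37] add 6: x sits inside (… - 6), so sub: -((5*x) - 4) = 43 or -31.
Step 3. [-((5*x) - 4) = 43 or -31] leading − — multiply by −1 ⇒ neg: (5*x) - 4 = -43 or 31.
Step 4. [(5*x) - 4 = -43 or 31] add 4: x sits inside (… - 4), so sub: 5*x = -39 or 35.
Step 5. [5*x = -39 or 35] leading coefficient 5: divide by 5, so div: x = -39/5 or 7.

Answer: x ∈ {-39/5, 7}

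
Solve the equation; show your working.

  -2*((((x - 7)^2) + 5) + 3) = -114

Step 1. [-2*((((x - 7)^2) + 5) + 3) = -114] -2 out front; divide by -2 ⇒ div: (((x - 7)^2) + 5) + 3 = 57.
Step 2. [(((x - 7)^2) + 5) + 3 = 57] the outer +3 inverts by subtracting 3. So sub: ((x - 7)^2) + 5 = 54.
Step 3. [((x - 7)^2) + 5 = 54] 5 comes off first (subtract 5), so sub: (x - 7)^2 = 49.
Step 4. [(x - 7)^2 = 49] 49 ≥ 0, LHS is (·)² — take ±√ ⇒ sqrt: x - 7 = 7 or -7.
Step 5. [x - 7 = 7 or -7] the outer -7 inverts by adding 7, so sub: x = 14 or 0.

Answer: x ∈ {0, 14}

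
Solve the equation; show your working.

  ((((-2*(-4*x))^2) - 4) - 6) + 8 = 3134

Step 1. [((((-2*(-4*x))^2) - 4) - 6) + 8 = 3134] peel the +8: subtract 8 from each side. So sub: (((-2*(-4*x))^2) - 4) - 6 = 3126.
Step 2. [(((-2*(-4*x))^2) - 4) - 6 = 3126] -6 is outermost — add 6 both sides ⇒ sub: ((-2*(-4*x))^2) - 4 = 3132.
Step 3. [((-2*(-4*x))^2) - 4 = 3132] add 4: x sits inside (… - 4), so sub: (-2*(-4*x))^2 = 3136.
Step 4. [(-2*(-4*x))^2 = 3136] LHS squared, RHS 3136 ≥ 0: apply √ (±). So sqrt: -2*(-4*x) = 56 or -56.
Step 5. [-2*(-4*x) = 56 or -56] -2 out front; divide by -2 ⇒ div: -4*x = -28 or 28.
Step 6. [-4*x = -28 or 28] leading coefficient -4: divide by -4, so div: x = 7 or -7.

Answer: x ∈ {-7, 7}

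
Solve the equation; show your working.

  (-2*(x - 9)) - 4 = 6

Step 1. [(-2*(x - 9)) - 4 = 6] peel the -4: add 4 from each side ⇒ sub: -2*(x - 9) = 10.
Step 2. [-2*(x - 9) = 10] -2·(inner) — divide through by -2, so div: x - 9 = -5.
Step 3. [x - 9 = -5] peel the -9: add 9 from each side. So sub: x = 4.

Answer: x ∈ {4}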